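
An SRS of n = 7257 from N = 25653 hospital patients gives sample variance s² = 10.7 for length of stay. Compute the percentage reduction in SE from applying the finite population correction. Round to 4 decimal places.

15.3177

f = n/N = 7257/25653 = 0.28289089.
SE_no-fpc = √(s²/n) = 0.038398418; SE_fpc = √((1−f)s²/n) = 0.032516661.
Ratio = √(1−f) = 0.84682295. Reduction = 100·(1 − 0.84682295) = 15.3177%.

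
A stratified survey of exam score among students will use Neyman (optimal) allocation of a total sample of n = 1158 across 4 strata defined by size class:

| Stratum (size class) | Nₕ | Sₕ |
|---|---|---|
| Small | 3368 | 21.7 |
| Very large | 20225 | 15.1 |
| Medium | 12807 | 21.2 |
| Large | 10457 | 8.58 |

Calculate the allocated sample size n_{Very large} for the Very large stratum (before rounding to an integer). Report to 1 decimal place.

Neyman allocation: nₕ = n·NₕSₕ / Σⱼ NⱼSⱼ.
Σ NⱼSⱼ = 3368·21.7 + 20225·15.1 + 12807·21.2 + 10457·8.58 = 739712.56.
n_{Very large} = 1158·20225·15.1 / 739712.56 = 478.1.

478.1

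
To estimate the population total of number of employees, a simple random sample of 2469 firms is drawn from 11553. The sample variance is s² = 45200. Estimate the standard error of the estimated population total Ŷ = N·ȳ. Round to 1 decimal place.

43832.3

Var(Ŷ) = N²·Var(ȳ) = N²·(1 − n/N)·s²/n.
f = 2469/11553 = 0.21371072; Var(ȳ) = 0.78628928·45200/2469 = 14.394603.
Var(Ŷ) = 11553² · 14.394603 = 1.9212737 × 10^9.
SE(Ŷ) = √(1.9212737 × 10^9) = 43832.3.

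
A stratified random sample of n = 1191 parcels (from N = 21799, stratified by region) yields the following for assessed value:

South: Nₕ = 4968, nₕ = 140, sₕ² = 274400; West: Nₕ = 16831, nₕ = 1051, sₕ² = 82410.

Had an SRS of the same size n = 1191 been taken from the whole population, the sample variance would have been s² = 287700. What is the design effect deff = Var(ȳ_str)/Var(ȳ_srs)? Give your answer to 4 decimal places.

Var(ȳ_str) = Σ Wₕ²(1−fₕ)sₕ²/nₕ with Wₕ = Nₕ/21799:
  South: (4968/21799)²·(1−140/4968)·274400/140 = 98.930858
  West: (16831/21799)²·(1−1051/16831)·82410/1051 = 43.824904
  → Var(ȳ_str) = 142.75576.
Var(ȳ_srs) = (1 − 1191/21799)·287700/1191 = 228.36386.
deff = 142.75576 / 228.36386 = 0.6251.

0.6251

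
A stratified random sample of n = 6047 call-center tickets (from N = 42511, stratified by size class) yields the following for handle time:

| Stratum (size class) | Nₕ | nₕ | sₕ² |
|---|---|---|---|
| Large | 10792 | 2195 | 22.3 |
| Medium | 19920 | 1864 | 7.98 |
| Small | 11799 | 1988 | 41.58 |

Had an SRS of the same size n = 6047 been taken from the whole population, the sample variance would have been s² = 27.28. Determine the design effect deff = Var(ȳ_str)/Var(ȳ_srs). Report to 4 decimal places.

0.7012

Var(ȳ_str) = Σ Wₕ²(1−fₕ)sₕ²/nₕ with Wₕ = Nₕ/42511:
  Large: (10792/42511)²·(1−2195/10792)·22.3/2195 = 5.2157475 × 10^-4
  Medium: (19920/42511)²·(1−1864/19920)·7.98/1864 = 8.5205028 × 10^-4
  Small: (11799/42511)²·(1−1988/11799)·41.58/1988 = 0.0013397505
  → Var(ȳ_str) = 0.0027133755.
Var(ȳ_srs) = (1 − 6047/42511)·27.28/6047 = 0.0038696117.
deff = 0.0027133755 / 0.0038696117 = 0.7012.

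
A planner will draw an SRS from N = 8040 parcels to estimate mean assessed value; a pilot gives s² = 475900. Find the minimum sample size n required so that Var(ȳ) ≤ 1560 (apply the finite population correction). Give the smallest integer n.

294

Without fpc, n₀ = s²/D = 475900/1560 = 305.0641.
With fpc, (1 − n/N)·s²/n ≤ D requires n ≥ n₀/(1 + n₀/N) = 305.0641/(1 + 305.0641/8040) = 293.9121.
Rounding up, n = 294.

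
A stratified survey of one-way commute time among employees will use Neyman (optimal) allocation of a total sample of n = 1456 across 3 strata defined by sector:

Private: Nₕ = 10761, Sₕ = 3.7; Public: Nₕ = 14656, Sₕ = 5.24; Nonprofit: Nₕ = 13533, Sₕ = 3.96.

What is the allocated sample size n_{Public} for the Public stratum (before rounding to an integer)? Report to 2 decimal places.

656.96

Neyman allocation: nₕ = n·NₕSₕ / Σⱼ NⱼSⱼ.
Σ NⱼSⱼ = 10761·3.7 + 14656·5.24 + 13533·3.96 = 170203.82.
n_{Public} = 1456·14656·5.24 / 170203.82 = 656.96.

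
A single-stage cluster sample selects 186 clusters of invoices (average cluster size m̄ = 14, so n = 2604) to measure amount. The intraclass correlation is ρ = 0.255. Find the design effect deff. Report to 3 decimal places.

deff = 1 + (14 − 1)·0.255 = 1 + 3.315 = 4.315.

4.315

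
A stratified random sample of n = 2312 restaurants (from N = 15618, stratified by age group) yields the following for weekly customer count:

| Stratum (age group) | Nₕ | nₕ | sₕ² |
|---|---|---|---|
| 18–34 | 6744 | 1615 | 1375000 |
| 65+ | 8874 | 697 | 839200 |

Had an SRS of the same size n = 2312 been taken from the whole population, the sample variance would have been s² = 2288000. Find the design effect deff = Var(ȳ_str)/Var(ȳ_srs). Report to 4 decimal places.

0.5680

Var(ȳ_str) = Σ Wₕ²(1−fₕ)sₕ²/nₕ with Wₕ = Nₕ/15618:
  18–34: (6744/15618)²·(1−1615/6744)·1375000/1615 = 120.734
  65+: (8874/15618)²·(1−697/8874)·839200/697 = 358.17501
  → Var(ȳ_str) = 478.90901.
Var(ȳ_srs) = (1 − 2312/15618)·2288000/2312 = 843.12175.
deff = 478.90901 / 843.12175 = 0.5680.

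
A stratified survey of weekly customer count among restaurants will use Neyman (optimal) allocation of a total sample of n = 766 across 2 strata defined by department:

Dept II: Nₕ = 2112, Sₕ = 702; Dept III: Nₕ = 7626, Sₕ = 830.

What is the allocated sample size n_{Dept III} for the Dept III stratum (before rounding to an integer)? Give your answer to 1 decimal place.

Neyman allocation: nₕ = n·NₕSₕ / Σⱼ NⱼSⱼ.
Σ NⱼSⱼ = 2112·702 + 7626·830 = 7.812204 × 10^6.
n_{Dept III} = 766·7626·830 / (7.812204 × 10^6) = 620.6.

620.6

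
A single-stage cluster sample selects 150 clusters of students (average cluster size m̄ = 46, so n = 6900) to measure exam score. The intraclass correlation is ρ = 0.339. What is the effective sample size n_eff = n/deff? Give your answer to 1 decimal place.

deff = 1 + (46 − 1)·0.339 = 1 + 15.255 = 16.255.
n_eff = 6900 / 16.255 = 424.5.

424.5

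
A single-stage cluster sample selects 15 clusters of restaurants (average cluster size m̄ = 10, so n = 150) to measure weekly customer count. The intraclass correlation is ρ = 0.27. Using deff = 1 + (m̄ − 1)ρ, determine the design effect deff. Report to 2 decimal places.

3.43

deff = 1 + (10 − 1)·0.27 = 1 + 2.43 = 3.43.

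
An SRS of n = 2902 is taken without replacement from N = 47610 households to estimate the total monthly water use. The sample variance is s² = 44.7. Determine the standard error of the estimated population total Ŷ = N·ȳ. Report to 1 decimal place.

Var(Ŷ) = N²·Var(ȳ) = N²·(1 − n/N)·s²/n.
f = 2902/47610 = 0.06095358; Var(ȳ) = 0.93904642·44.7/2902 = 0.014464292.
Var(Ŷ) = 47610² · 0.014464292 = 3.2786386 × 10^7.
SE(Ŷ) = √(3.2786386 × 10^7) = 5725.9.

5725.9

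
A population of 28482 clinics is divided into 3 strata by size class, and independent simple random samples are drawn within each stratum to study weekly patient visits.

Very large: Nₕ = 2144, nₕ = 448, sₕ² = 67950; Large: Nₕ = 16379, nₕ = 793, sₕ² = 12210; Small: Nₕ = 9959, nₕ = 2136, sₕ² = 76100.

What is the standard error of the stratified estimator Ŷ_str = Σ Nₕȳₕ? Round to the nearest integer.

Var(Ŷ_str) = Σₕ Nₕ²(1 − fₕ)sₕ²/nₕ.
Very large: 2144²·(1 − 448/2144)·67950/448 = 5.5152103 × 10^8.
Large: 16379²·(1 − 793/16379)·12210/793 = 3.9306514 × 10^9.
Small: 9959²·(1 − 2136/9959)·76100/2136 = 2.7756997 × 10^9.
Sum = 7.2578721 × 10^9.
SE = √(7.2578721 × 10^9) = 85193.

85193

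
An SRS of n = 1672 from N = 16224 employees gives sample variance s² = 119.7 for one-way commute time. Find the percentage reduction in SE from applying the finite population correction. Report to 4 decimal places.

5.2929

f = n/N = 1672/16224 = 0.10305720.
SE_no-fpc = √(s²/n) = 0.26756478; SE_fpc = √((1−f)s²/n) = 0.25340274.
Ratio = √(1−f) = 0.94707064. Reduction = 100·(1 − 0.94707064) = 5.2929%.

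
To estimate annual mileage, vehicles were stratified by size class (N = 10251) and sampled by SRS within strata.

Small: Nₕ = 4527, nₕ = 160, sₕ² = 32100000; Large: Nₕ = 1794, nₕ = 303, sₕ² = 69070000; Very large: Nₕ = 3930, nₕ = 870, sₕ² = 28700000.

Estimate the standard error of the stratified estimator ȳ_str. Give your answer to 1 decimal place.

217.5

Var(ȳ_str) = Σₕ Wₕ²(1 − fₕ)sₕ²/nₕ with Wₕ = Nₕ/N, N = 10251.
Small: Wₕ = 0.44161545; term = 0.44161545²·(1 − 0.03534349)·32100000/160 = 37743.856.
Large: Wₕ = 0.17500732; term = 0.17500732²·(1 − 0.16889632)·69070000/303 = 5802.4906.
Very large: Wₕ = 0.38337723; term = 0.38337723²·(1 − 0.22137405)·28700000/870 = 3775.2364.
Sum = 47321.583.
SE = √(47321.583) = 217.5.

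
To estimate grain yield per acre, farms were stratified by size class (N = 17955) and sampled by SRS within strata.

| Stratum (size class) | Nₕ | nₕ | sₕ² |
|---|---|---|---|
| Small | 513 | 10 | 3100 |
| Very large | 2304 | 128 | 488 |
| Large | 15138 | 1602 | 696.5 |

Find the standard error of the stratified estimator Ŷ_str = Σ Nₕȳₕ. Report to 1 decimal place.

13718.4

Var(Ŷ_str) = Σₕ Nₕ²(1 − fₕ)sₕ²/nₕ.
Small: 513²·(1 − 10/513)·3100/10 = 7.999209 × 10^7.
Very large: 2304²·(1 − 128/2304)·488/128 = 1.9113984 × 10^7.
Large: 15138²·(1 − 1602/15138)·696.5/1602 = 8.908764 × 10^7.
Sum = 1.8819371 × 10^8.
SE = √(1.8819371 × 10^8) = 13718.4.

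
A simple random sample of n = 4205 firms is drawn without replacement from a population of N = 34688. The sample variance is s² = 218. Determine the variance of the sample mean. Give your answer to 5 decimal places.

Under SRS without replacement, Var(ȳ) = (1 − f)·s²/n with f = n/N = 4205/34688 = 0.12122348.
Var(ȳ) = (1 − 0.12122348)·218/4205 = 0.87877652·0.051843044 = 0.04555845.

0.04556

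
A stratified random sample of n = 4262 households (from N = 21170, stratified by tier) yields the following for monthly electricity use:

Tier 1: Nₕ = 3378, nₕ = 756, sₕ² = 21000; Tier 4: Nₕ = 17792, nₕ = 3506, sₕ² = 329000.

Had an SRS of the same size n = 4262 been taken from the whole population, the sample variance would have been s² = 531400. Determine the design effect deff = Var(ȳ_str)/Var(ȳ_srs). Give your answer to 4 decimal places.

0.5400

Var(ȳ_str) = Σ Wₕ²(1−fₕ)sₕ²/nₕ with Wₕ = Nₕ/21170:
  Tier 1: (3378/21170)²·(1−756/3378)·21000/756 = 0.54896937
  Tier 4: (17792/21170)²·(1−3506/17792)·329000/3506 = 53.220345
  → Var(ȳ_str) = 53.769314.
Var(ȳ_srs) = (1 − 4262/21170)·531400/4262 = 99.581688.
deff = 53.769314 / 99.581688 = 0.5400.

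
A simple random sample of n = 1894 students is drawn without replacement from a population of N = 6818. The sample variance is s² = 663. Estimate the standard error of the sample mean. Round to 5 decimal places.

Under SRS without replacement, Var(ȳ) = (1 − f)·s²/n with f = n/N = 1894/6818 = 0.27779407.
Var(ȳ) = (1 − 0.27779407)·663/1894 = 0.72220593·0.3500528 = 0.25281021.
SE(ȳ) = √(0.25281021) = 0.50280.

0.50280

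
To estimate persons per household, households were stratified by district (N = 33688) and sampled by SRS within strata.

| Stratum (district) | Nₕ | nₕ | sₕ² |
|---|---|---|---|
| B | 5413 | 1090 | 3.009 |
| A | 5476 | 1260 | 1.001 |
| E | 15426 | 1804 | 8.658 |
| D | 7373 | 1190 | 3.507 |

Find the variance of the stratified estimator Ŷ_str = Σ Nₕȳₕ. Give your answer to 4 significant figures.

Var(Ŷ_str) = Σₕ Nₕ²(1 − fₕ)sₕ²/nₕ.
B: 5413²·(1 − 1090/5413)·3.009/1090 = 64597.982.
A: 5476²·(1 − 1260/5476)·1.001/1260 = 18341.193.
E: 15426²·(1 − 1804/15426)·8.658/1804 = 1.0084985 × 10^6.
D: 7373²·(1 − 1190/7373)·3.507/1190 = 134348.33.
Sum = 1.225786 × 10^6.

1.226 × 10^6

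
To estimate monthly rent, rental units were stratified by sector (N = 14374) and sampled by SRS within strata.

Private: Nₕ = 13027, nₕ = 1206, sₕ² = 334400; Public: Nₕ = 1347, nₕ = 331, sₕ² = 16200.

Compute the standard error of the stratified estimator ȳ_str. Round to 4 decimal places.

14.3870

Var(ȳ_str) = Σₕ Wₕ²(1 − fₕ)sₕ²/nₕ with Wₕ = Nₕ/N, N = 14374.
Private: Wₕ = 0.90628913; term = 0.90628913²·(1 − 0.09257696)·334400/1206 = 206.6628.
Public: Wₕ = 0.09371087; term = 0.09371087²·(1 − 0.24573125)·16200/331 = 0.32418509.
Sum = 206.98699.
SE = √(206.98699) = 14.3870.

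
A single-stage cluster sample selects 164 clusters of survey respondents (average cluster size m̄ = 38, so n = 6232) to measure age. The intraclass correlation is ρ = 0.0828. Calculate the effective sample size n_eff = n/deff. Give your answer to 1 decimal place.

1533.6

deff = 1 + (38 − 1)·0.0828 = 1 + 3.0636 = 4.0636.
n_eff = 6232 / 4.0636 = 1533.6.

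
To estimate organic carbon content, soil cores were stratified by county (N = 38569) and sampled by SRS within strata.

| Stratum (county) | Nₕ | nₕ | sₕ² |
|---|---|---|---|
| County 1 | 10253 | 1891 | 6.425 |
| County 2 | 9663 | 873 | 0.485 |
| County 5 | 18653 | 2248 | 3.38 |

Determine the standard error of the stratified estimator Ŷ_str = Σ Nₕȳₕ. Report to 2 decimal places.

893.63

Var(Ŷ_str) = Σₕ Nₕ²(1 − fₕ)sₕ²/nₕ.
County 1: 10253²·(1 − 1891/10253)·6.425/1891 = 291301.5.
County 2: 9663²·(1 − 873/9663)·0.485/873 = 47187.65.
County 5: 18653²·(1 − 2248/18653)·3.38/2248 = 460092.67.
Sum = 798581.82.
SE = √(798581.82) = 893.63.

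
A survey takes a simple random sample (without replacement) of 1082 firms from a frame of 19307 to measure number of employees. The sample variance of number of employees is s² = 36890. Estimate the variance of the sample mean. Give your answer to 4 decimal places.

Under SRS without replacement, Var(ȳ) = (1 − f)·s²/n with f = n/N = 1082/19307 = 0.05604185.
Var(ȳ) = (1 − 0.05604185)·36890/1082 = 0.94395815·34.09427 = 32.183564.

32.1836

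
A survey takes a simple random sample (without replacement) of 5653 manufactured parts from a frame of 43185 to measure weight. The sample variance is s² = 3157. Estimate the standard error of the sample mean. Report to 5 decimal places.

0.69668

Under SRS without replacement, Var(ȳ) = (1 − f)·s²/n with f = n/N = 5653/43185 = 0.13090193.
Var(ȳ) = (1 − 0.13090193)·3157/5653 = 0.86909807·0.55846453 = 0.48536045.
SE(ȳ) = √(0.48536045) = 0.69668.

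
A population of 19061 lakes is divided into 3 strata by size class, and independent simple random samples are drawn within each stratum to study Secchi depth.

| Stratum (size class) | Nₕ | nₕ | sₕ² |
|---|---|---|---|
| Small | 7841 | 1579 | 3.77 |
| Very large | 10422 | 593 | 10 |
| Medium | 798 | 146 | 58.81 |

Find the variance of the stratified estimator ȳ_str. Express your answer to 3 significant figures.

Var(ȳ_str) = Σₕ Wₕ²(1 − fₕ)sₕ²/nₕ with Wₕ = Nₕ/N, N = 19061.
Small: Wₕ = 0.41136352; term = 0.41136352²·(1 − 0.20137738)·3.77/1579 = 3.2266538 × 10^-4.
Very large: Wₕ = 0.54677089; term = 0.54677089²·(1 − 0.05689887)·10/593 = 0.004754604.
Medium: Wₕ = 0.04186559; term = 0.04186559²·(1 − 0.18295739)·58.81/146 = 5.7684276 × 10^-4.
Sum = 0.0056541121.

0.00565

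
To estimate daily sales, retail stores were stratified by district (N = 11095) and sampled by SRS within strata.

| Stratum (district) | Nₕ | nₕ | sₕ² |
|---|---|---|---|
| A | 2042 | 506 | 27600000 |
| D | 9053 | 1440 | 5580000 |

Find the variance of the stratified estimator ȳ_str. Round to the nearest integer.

Var(ȳ_str) = Σₕ Wₕ²(1 − fₕ)sₕ²/nₕ with Wₕ = Nₕ/N, N = 11095.
A: Wₕ = 0.18404687; term = 0.18404687²·(1 − 0.24779628)·27600000/506 = 1389.7955.
D: Wₕ = 0.81595313; term = 0.81595313²·(1 − 0.15906329)·5580000/1440 = 2169.5289.
Sum = 3559.3244.

3559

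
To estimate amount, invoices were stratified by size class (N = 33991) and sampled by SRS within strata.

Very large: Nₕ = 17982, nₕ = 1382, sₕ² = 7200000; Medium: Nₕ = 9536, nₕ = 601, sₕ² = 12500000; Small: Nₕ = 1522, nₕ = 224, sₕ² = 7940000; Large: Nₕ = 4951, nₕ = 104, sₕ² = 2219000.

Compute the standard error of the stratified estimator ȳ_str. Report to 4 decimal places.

58.1684

Var(ȳ_str) = Σₕ Wₕ²(1 − fₕ)sₕ²/nₕ with Wₕ = Nₕ/N, N = 33991.
Very large: Wₕ = 0.52902239; term = 0.52902239²·(1 − 0.07685463)·7200000/1382 = 1345.9925.
Medium: Wₕ = 0.28054485; term = 0.28054485²·(1 − 0.06302433)·12500000/601 = 1533.799.
Small: Wₕ = 0.04477656; term = 0.04477656²·(1 − 0.14717477)·7940000/224 = 60.608557.
Large: Wₕ = 0.14565620; term = 0.14565620²·(1 − 0.02100586)·2219000/104 = 443.1615.
Sum = 3383.5616.
SE = √(3383.5616) = 58.1684.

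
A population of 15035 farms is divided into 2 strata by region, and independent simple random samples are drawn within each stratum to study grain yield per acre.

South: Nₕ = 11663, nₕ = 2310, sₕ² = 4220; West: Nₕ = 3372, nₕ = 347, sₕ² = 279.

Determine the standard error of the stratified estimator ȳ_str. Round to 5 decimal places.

0.95804

Var(ȳ_str) = Σₕ Wₕ²(1 − fₕ)sₕ²/nₕ with Wₕ = Nₕ/N, N = 15035.
South: Wₕ = 0.77572331; term = 0.77572331²·(1 − 0.19806225)·4220/2310 = 0.88156597.
West: Wₕ = 0.22427669; term = 0.22427669²·(1 − 0.10290629)·279/347 = 0.03628113.
Sum = 0.9178471.
SE = √(0.9178471) = 0.95804.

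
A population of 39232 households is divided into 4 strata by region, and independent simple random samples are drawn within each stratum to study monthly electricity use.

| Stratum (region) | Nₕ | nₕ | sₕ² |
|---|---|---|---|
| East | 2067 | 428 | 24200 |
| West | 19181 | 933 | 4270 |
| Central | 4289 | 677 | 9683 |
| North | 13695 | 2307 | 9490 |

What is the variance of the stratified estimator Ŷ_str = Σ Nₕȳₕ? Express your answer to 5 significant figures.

2.6566 × 10^9

Var(Ŷ_str) = Σₕ Nₕ²(1 − fₕ)sₕ²/nₕ.
East: 2067²·(1 − 428/2067)·24200/428 = 1.9155391 × 10^8.
West: 19181²·(1 − 933/19181)·4270/933 = 1.6018902 × 10^9.
Central: 4289²·(1 − 677/4289)·9683/677 = 2.2157719 × 10^8.
North: 13695²·(1 − 2307/13695)·9490/2307 = 6.4154646 × 10^8.
Sum = 2.6565678 × 10^9.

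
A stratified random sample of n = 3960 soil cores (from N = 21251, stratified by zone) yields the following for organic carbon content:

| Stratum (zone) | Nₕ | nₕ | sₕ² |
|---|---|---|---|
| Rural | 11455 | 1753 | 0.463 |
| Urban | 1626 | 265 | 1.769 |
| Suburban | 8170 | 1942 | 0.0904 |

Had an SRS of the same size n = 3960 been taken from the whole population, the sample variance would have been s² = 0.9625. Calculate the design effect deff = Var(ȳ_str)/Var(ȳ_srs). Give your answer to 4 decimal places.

0.5206

Var(ȳ_str) = Σ Wₕ²(1−fₕ)sₕ²/nₕ with Wₕ = Nₕ/21251:
  Rural: (11455/21251)²·(1−1753/11455)·0.463/1753 = 6.4997507 × 10^-5
  Urban: (1626/21251)²·(1−265/1626)·1.769/265 = 3.2711607 × 10^-5
  Suburban: (8170/21251)²·(1−1942/8170)·0.0904/1942 = 5.2448265 × 10^-6
  → Var(ȳ_str) = 1.0295394 × 10^-4.
Var(ȳ_srs) = (1 − 3960/21251)·0.9625/3960 = 1.9776357 × 10^-4.
deff = (1.0295394 × 10^-4) / (1.9776357 × 10^-4) = 0.5206.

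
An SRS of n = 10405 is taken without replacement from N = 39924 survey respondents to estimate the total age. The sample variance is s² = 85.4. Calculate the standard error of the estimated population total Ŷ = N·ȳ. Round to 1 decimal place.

3110.1

Var(Ŷ) = N²·Var(ȳ) = N²·(1 − n/N)·s²/n.
f = 10405/39924 = 0.26062018; Var(ȳ) = 0.73937982·85.4/10405 = 0.0060685283.
Var(Ŷ) = 39924² · 0.0060685283 = 9.6727837 × 10^6.
SE(Ŷ) = √(9.6727837 × 10^6) = 3110.1.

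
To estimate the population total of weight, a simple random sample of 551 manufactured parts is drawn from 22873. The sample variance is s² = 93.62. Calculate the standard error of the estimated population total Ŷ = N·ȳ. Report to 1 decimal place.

Var(Ŷ) = N²·Var(ȳ) = N²·(1 − n/N)·s²/n.
f = 551/22873 = 0.02408954; Var(ȳ) = 0.97591046·93.62/551 = 0.16581622.
Var(Ŷ) = 22873² · 0.16581622 = 8.6750756 × 10^7.
SE(Ŷ) = √(8.6750756 × 10^7) = 9314.0.

9314.0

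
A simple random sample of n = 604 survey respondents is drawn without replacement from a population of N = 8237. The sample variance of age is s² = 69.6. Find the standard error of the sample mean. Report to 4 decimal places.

0.3268

Under SRS without replacement, Var(ȳ) = (1 − f)·s²/n with f = n/N = 604/8237 = 0.07332767.
Var(ȳ) = (1 − 0.07332767)·69.6/604 = 0.92667233·0.11523179 = 0.10678211.
SE(ȳ) = √(0.10678211) = 0.3268.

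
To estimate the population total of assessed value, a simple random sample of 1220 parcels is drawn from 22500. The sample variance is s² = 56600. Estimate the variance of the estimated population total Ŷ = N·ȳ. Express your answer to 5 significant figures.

Var(Ŷ) = N²·Var(ȳ) = N²·(1 − n/N)·s²/n.
f = 1220/22500 = 0.05422222; Var(ȳ) = 0.94577778·56600/1220 = 43.877887.
Var(Ŷ) = 22500² · 43.877887 = 2.221318 × 10^10.

2.2213 × 10^10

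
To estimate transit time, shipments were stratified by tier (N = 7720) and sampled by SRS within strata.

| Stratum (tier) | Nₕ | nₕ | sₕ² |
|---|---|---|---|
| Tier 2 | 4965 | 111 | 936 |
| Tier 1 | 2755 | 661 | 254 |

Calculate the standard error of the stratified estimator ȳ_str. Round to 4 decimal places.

Var(ȳ_str) = Σₕ Wₕ²(1 − fₕ)sₕ²/nₕ with Wₕ = Nₕ/N, N = 7720.
Tier 2: Wₕ = 0.64313472; term = 0.64313472²·(1 − 0.02235650)·936/111 = 3.4098659.
Tier 1: Wₕ = 0.35686528; term = 0.35686528²·(1 − 0.23992740)·254/661 = 0.037195974.
Sum = 3.4470619.
SE = √(3.4470619) = 1.8566.

1.8566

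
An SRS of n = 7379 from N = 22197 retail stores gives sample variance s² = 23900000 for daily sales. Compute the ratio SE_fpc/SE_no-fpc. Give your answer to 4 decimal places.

0.8170

f = n/N = 7379/22197 = 0.33243231.
SE_no-fpc = √(s²/n) = 56.911521; SE_fpc = √((1−f)s²/n) = 46.499454.
Ratio = √(1−f) = 0.81704816.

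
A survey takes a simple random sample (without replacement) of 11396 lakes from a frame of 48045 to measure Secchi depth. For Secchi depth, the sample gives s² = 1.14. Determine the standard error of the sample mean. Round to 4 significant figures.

0.008735

Under SRS without replacement, Var(ȳ) = (1 − f)·s²/n with f = n/N = 11396/48045 = 0.23719430.
Var(ȳ) = (1 − 0.23719430)·1.14/11396 = 0.76280570·1.000351 × 10^-4 = 7.6307345 × 10^-5.
SE(ȳ) = √(7.6307345 × 10^-5) = 0.008735.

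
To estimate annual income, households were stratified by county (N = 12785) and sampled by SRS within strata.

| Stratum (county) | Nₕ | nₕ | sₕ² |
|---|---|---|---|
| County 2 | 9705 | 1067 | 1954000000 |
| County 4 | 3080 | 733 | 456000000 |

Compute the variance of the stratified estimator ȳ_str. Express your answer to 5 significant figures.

966730

Var(ȳ_str) = Σₕ Wₕ²(1 − fₕ)sₕ²/nₕ with Wₕ = Nₕ/N, N = 12785.
County 2: Wₕ = 0.75909269; term = 0.75909269²·(1 − 0.10994333)·1954000000/1067 = 939220.18.
County 4: Wₕ = 0.24090731; term = 0.24090731²·(1 − 0.23798701)·456000000/733 = 27512.066.
Sum = 966732.25.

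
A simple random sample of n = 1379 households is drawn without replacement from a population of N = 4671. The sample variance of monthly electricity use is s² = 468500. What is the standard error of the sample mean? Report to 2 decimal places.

15.47

Under SRS without replacement, Var(ȳ) = (1 − f)·s²/n with f = n/N = 1379/4671 = 0.29522586.
Var(ȳ) = (1 − 0.29522586)·468500/1379 = 0.70477414·339.73894 = 239.43922.
SE(ȳ) = √(239.43922) = 15.47.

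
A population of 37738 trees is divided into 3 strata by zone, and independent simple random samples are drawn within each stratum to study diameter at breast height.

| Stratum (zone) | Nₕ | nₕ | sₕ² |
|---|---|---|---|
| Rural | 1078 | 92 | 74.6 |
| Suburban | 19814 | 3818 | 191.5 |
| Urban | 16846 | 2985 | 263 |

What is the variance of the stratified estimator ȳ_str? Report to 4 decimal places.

0.0262

Var(ȳ_str) = Σₕ Wₕ²(1 − fₕ)sₕ²/nₕ with Wₕ = Nₕ/N, N = 37738.
Rural: Wₕ = 0.02856537; term = 0.02856537²·(1 − 0.08534323)·74.6/92 = 6.0518606 × 10^-4.
Suburban: Wₕ = 0.52504107; term = 0.52504107²·(1 − 0.19269204)·191.5/3818 = 0.011162427.
Urban: Wₕ = 0.44639356; term = 0.44639356²·(1 − 0.17719340)·263/2985 = 0.014445914.
Sum = 0.026213527.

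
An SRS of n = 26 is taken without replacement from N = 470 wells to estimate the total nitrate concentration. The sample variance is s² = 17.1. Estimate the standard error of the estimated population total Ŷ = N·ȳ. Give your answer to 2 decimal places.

370.47

Var(Ŷ) = N²·Var(ȳ) = N²·(1 − n/N)·s²/n.
f = 26/470 = 0.05531915; Var(ȳ) = 0.94468085·17.1/26 = 0.62130933.
Var(Ŷ) = 470² · 0.62130933 = 137247.23.
SE(Ŷ) = √(137247.23) = 370.47.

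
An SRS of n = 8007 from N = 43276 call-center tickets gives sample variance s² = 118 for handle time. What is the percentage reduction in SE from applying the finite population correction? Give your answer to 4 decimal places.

f = n/N = 8007/43276 = 0.18502172.
SE_no-fpc = √(s²/n) = 0.12139648; SE_fpc = √((1−f)s²/n) = 0.10959206.
Ratio = √(1−f) = 0.90276147. Reduction = 100·(1 − 0.90276147) = 9.7239%.

9.7239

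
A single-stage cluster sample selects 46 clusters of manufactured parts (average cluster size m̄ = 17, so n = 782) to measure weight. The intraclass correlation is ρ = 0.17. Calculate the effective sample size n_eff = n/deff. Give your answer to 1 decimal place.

210.2

deff = 1 + (17 − 1)·0.17 = 1 + 2.72 = 3.72.
n_eff = 782 / 3.72 = 210.2.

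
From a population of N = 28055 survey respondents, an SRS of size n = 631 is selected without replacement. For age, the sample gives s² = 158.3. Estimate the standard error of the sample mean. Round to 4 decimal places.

Under SRS without replacement, Var(ȳ) = (1 − f)·s²/n with f = n/N = 631/28055 = 0.02249153.
Var(ȳ) = (1 − 0.02249153)·158.3/631 = 0.97750847·0.25087163 = 0.24522914.
SE(ȳ) = √(0.24522914) = 0.4952.

0.4952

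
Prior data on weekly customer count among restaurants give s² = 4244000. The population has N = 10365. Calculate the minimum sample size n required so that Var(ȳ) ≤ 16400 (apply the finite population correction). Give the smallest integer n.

253

Without fpc, n₀ = s²/D = 4244000/16400 = 258.7805.
With fpc, (1 − n/N)·s²/n ≤ D requires n ≥ n₀/(1 + n₀/N) = 258.7805/(1 + 258.7805/10365) = 252.4770.
Rounding up, n = 253.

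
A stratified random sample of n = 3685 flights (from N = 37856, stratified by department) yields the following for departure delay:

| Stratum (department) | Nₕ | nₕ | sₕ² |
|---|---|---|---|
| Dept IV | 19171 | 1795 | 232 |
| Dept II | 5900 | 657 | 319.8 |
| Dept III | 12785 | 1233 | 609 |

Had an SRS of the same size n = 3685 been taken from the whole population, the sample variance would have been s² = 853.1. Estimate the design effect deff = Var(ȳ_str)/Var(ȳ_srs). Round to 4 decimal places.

0.4376

Var(ȳ_str) = Σ Wₕ²(1−fₕ)sₕ²/nₕ with Wₕ = Nₕ/37856:
  Dept IV: (19171/37856)²·(1−1795/19171)·232/1795 = 0.030043371
  Dept II: (5900/37856)²·(1−657/5900)·319.8/657 = 0.010506922
  Dept III: (12785/37856)²·(1−1233/12785)·609/1233 = 0.050902918
  → Var(ȳ_str) = 0.091453211.
Var(ȳ_srs) = (1 − 3685/37856)·853.1/3685 = 0.20897071.
deff = 0.091453211 / 0.20897071 = 0.4376.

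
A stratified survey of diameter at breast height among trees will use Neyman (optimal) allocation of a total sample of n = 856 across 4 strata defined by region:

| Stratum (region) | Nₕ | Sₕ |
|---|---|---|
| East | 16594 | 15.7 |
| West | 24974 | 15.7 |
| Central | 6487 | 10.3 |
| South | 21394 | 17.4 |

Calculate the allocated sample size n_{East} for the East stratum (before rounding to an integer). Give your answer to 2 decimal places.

204.28

Neyman allocation: nₕ = n·NₕSₕ / Σⱼ NⱼSⱼ.
Σ NⱼSⱼ = 16594·15.7 + 24974·15.7 + 6487·10.3 + 21394·17.4 = 1.0916893 × 10^6.
n_{East} = 856·16594·15.7 / (1.0916893 × 10^6) = 204.28.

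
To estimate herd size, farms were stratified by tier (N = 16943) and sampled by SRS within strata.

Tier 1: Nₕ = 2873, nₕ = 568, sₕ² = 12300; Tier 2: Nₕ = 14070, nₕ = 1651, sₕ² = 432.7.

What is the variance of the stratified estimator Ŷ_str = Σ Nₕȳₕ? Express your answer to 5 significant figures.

1.8920 × 10^8

Var(Ŷ_str) = Σₕ Nₕ²(1 − fₕ)sₕ²/nₕ.
Tier 1: 2873²·(1 − 568/2873)·12300/568 = 1.4340468 × 10^8.
Tier 2: 14070²·(1 − 1651/14070)·432.7/1651 = 4.5795262 × 10^7.
Sum = 1.8919994 × 10^8.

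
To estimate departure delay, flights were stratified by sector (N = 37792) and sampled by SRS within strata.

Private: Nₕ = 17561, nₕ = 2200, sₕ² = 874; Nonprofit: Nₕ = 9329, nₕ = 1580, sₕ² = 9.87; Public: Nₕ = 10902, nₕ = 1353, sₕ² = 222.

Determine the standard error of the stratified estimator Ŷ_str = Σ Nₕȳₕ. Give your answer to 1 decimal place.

11166.9

Var(Ŷ_str) = Σₕ Nₕ²(1 − fₕ)sₕ²/nₕ.
Private: 17561²·(1 − 2200/17561)·874/2200 = 1.0716611 × 10^8.
Nonprofit: 9329²·(1 − 1580/9329)·9.87/1580 = 451586.36.
Public: 10902²·(1 − 1353/10902)·222/1353 = 1.7081234 × 10^7.
Sum = 1.2469893 × 10^8.
SE = √(1.2469893 × 10^8) = 11166.9.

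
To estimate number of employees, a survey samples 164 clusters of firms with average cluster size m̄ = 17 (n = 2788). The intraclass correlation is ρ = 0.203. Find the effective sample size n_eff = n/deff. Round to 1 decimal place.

656.3

deff = 1 + (17 − 1)·0.203 = 1 + 3.248 = 4.248.
n_eff = 2788 / 4.248 = 656.3.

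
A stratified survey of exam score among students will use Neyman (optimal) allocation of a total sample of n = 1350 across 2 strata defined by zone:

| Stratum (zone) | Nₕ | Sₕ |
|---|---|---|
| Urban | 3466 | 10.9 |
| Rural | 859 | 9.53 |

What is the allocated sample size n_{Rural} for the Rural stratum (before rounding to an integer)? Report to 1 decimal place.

Neyman allocation: nₕ = n·NₕSₕ / Σⱼ NⱼSⱼ.
Σ NⱼSⱼ = 3466·10.9 + 859·9.53 = 45965.67.
n_{Rural} = 1350·859·9.53 / 45965.67 = 240.4.

240.4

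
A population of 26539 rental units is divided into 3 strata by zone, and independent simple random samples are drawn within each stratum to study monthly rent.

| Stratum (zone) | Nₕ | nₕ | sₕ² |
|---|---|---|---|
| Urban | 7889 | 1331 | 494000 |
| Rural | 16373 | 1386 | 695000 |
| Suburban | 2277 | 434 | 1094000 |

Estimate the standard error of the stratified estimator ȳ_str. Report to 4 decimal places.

14.7303

Var(ȳ_str) = Σₕ Wₕ²(1 − fₕ)sₕ²/nₕ with Wₕ = Nₕ/N, N = 26539.
Urban: Wₕ = 0.29726064; term = 0.29726064²·(1 − 0.16871593)·494000/1331 = 27.262969.
Rural: Wₕ = 0.61694111; term = 0.61694111²·(1 − 0.08465156)·695000/1386 = 174.70102.
Suburban: Wₕ = 0.08579826; term = 0.08579826²·(1 − 0.19060167)·1094000/434 = 15.019202.
Sum = 216.98319.
SE = √(216.98319) = 14.7303.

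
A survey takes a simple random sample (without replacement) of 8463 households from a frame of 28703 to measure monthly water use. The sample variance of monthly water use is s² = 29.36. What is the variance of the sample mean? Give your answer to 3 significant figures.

Under SRS without replacement, Var(ȳ) = (1 − f)·s²/n with f = n/N = 8463/28703 = 0.29484723.
Var(ȳ) = (1 − 0.29484723)·29.36/8463 = 0.70515277·0.003469219 = 0.0024463294.

0.00245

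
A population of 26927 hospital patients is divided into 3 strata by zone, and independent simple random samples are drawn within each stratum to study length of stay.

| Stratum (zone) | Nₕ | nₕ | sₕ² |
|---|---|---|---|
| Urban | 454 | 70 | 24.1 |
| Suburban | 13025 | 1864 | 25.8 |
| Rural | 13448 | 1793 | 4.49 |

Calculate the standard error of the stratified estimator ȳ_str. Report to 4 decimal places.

0.0583

Var(ȳ_str) = Σₕ Wₕ²(1 − fₕ)sₕ²/nₕ with Wₕ = Nₕ/N, N = 26927.
Urban: Wₕ = 0.01686040; term = 0.01686040²·(1 − 0.15418502)·24.1/70 = 8.2780899 × 10^-5.
Suburban: Wₕ = 0.48371523; term = 0.48371523²·(1 − 0.14310940)·25.8/1864 = 0.0027751004.
Rural: Wₕ = 0.49942437; term = 0.49942437²·(1 − 0.13332838)·4.49/1793 = 5.413275 × 10^-4.
Sum = 0.0033992088.
SE = √(0.0033992088) = 0.0583.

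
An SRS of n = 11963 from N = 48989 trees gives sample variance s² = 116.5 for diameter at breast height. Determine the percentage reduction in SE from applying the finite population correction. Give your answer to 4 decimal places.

13.0631

f = n/N = 11963/48989 = 0.24419768.
SE_no-fpc = √(s²/n) = 0.098683129; SE_fpc = √((1−f)s²/n) = 0.085792045.
Ratio = √(1−f) = 0.86936892. Reduction = 100·(1 − 0.86936892) = 13.0631%.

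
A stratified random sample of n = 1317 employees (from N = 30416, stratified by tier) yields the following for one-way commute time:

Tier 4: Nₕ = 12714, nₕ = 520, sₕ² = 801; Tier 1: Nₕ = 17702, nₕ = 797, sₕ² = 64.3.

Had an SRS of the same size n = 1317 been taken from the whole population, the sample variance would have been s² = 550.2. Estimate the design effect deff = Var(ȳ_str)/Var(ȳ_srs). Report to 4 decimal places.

Var(ȳ_str) = Σ Wₕ²(1−fₕ)sₕ²/nₕ with Wₕ = Nₕ/30416:
  Tier 4: (12714/30416)²·(1−520/12714)·801/520 = 0.25813885
  Tier 1: (17702/30416)²·(1−797/17702)·64.3/797 = 0.026096722
  → Var(ȳ_str) = 0.28423557.
Var(ȳ_srs) = (1 − 1317/30416)·550.2/1317 = 0.39967849.
deff = 0.28423557 / 0.39967849 = 0.7112.

0.7112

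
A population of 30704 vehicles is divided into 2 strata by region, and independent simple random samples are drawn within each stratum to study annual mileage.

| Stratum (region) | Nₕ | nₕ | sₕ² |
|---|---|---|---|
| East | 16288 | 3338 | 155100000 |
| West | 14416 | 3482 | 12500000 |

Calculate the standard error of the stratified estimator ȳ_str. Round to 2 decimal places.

Var(ȳ_str) = Σₕ Wₕ²(1 − fₕ)sₕ²/nₕ with Wₕ = Nₕ/N, N = 30704.
East: Wₕ = 0.53048463; term = 0.53048463²·(1 − 0.20493615)·155100000/3338 = 10396.163.
West: Wₕ = 0.46951537; term = 0.46951537²·(1 − 0.24153718)·12500000/3482 = 600.22651.
Sum = 10996.39.
SE = √(10996.39) = 104.86.

104.86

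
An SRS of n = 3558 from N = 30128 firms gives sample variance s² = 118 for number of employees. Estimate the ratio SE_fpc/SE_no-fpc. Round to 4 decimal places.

f = n/N = 3558/30128 = 0.11809612.
SE_no-fpc = √(s²/n) = 0.18211178; SE_fpc = √((1−f)s²/n) = 0.17102069.
Ratio = √(1−f) = 0.93909737.

0.9391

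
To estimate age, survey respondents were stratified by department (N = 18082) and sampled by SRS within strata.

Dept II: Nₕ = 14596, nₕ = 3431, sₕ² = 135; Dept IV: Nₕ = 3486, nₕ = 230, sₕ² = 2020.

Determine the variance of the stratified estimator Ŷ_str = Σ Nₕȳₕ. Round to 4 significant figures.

Var(Ŷ_str) = Σₕ Nₕ²(1 − fₕ)sₕ²/nₕ.
Dept II: 14596²·(1 − 3431/14596)·135/3431 = 6.4121789 × 10^6.
Dept IV: 3486²·(1 − 230/3486)·2020/230 = 9.9686262 × 10^7.
Sum = 1.0609844 × 10^8.

1.061 × 10^8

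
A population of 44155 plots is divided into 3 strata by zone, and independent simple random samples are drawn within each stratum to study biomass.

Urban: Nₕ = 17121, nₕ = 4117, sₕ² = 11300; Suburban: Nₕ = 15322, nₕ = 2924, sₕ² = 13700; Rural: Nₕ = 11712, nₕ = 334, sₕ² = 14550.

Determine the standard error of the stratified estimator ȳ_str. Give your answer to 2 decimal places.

1.94

Var(ȳ_str) = Σₕ Wₕ²(1 − fₕ)sₕ²/nₕ with Wₕ = Nₕ/N, N = 44155.
Urban: Wₕ = 0.38774771; term = 0.38774771²·(1 − 0.24046493)·11300/4117 = 0.3134324.
Suburban: Wₕ = 0.34700487; term = 0.34700487²·(1 − 0.19083671)·13700/2924 = 0.45651023.
Rural: Wₕ = 0.26524742; term = 0.26524742²·(1 − 0.02851776)·14550/334 = 2.9775135.
Sum = 3.7474561.
SE = √(3.7474561) = 1.94.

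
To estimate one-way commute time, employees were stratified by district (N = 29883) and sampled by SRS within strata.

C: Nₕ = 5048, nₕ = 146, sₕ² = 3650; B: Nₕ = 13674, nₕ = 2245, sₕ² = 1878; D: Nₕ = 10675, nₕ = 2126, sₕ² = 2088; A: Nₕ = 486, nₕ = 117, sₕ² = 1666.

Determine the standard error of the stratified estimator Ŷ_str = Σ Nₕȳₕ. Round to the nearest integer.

29009

Var(Ŷ_str) = Σₕ Nₕ²(1 − fₕ)sₕ²/nₕ.
C: 5048²·(1 − 146/5048)·3650/146 = 6.186324 × 10^8.
B: 13674²·(1 − 2245/13674)·1878/2245 = 1.3073234 × 10^8.
D: 10675²·(1 − 2126/10675)·2088/2126 = 8.9629389 × 10^7.
A: 486²·(1 − 117/486)·1666/117 = 2.5535935 × 10^6.
Sum = 8.4154772 × 10^8.
SE = √(8.4154772 × 10^8) = 29009.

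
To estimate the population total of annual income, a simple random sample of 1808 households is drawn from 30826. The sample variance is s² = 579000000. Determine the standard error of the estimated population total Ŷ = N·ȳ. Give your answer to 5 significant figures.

Var(Ŷ) = N²·Var(ȳ) = N²·(1 − n/N)·s²/n.
f = 1808/30826 = 0.05865179; Var(ȳ) = 0.94134821·579000000/1808 = 301460.52.
Var(Ŷ) = 30826² · 301460.52 = 2.8646053 × 10^14.
SE(Ŷ) = √(2.8646053 × 10^14) = 1.6925 × 10^7.

1.6925 × 10^7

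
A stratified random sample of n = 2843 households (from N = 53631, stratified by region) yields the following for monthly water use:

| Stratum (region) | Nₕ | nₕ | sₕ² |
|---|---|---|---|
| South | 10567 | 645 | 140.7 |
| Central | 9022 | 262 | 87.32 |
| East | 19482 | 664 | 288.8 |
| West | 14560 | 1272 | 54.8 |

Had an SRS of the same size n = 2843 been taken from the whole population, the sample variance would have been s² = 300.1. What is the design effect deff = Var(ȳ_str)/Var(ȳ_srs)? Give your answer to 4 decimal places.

0.7547

Var(ȳ_str) = Σ Wₕ²(1−fₕ)sₕ²/nₕ with Wₕ = Nₕ/53631:
  South: (10567/53631)²·(1−645/10567)·140.7/645 = 0.0079515817
  Central: (9022/53631)²·(1−262/9022)·87.32/262 = 0.0091577245
  East: (19482/53631)²·(1−664/19482)·288.8/664 = 0.055437588
  West: (14560/53631)²·(1−1272/14560)·54.8/1272 = 0.002897895
  → Var(ȳ_str) = 0.075444789.
Var(ȳ_srs) = (1 − 2843/53631)·300.1/2843 = 0.099961865.
deff = 0.075444789 / 0.099961865 = 0.7547.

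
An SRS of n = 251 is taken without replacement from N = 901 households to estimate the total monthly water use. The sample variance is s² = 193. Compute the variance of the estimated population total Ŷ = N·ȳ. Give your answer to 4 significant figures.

Var(Ŷ) = N²·Var(ȳ) = N²·(1 − n/N)·s²/n.
f = 251/901 = 0.27857936; Var(ȳ) = 0.72142064·193/251 = 0.55471787.
Var(Ŷ) = 901² · 0.55471787 = 450320.52.

450300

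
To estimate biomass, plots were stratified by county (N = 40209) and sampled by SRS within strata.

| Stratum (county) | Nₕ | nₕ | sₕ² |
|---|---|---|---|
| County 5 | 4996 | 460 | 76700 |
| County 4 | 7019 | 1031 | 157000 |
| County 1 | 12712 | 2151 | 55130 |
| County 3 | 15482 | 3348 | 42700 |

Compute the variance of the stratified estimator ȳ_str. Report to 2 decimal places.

9.91

Var(ȳ_str) = Σₕ Wₕ²(1 − fₕ)sₕ²/nₕ with Wₕ = Nₕ/N, N = 40209.
County 5: Wₕ = 0.12425079; term = 0.12425079²·(1 − 0.09207366)·76700/460 = 2.3371493.
County 4: Wₕ = 0.17456291; term = 0.17456291²·(1 − 0.14688702)·157000/1031 = 3.9586898.
County 1: Wₕ = 0.31614813; term = 0.31614813²·(1 − 0.16921020)·55130/2151 = 2.1282369.
County 3: Wₕ = 0.38503818; term = 0.38503818²·(1 − 0.21625113)·42700/3348 = 1.4819274.
Sum = 9.9060034.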